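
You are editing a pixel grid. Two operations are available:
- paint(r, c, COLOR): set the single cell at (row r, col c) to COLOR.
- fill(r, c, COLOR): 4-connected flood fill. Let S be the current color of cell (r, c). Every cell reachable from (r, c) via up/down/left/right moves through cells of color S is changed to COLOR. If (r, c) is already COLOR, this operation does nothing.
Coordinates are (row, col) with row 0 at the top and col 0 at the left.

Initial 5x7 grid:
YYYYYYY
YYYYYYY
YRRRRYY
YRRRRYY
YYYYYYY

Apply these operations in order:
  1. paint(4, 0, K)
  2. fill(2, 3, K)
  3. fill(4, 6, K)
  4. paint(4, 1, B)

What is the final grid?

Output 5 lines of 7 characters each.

Answer: KKKKKKK
KKKKKKK
KKKKKKK
KKKKKKK
KBKKKKK

Derivation:
After op 1 paint(4,0,K):
YYYYYYY
YYYYYYY
YRRRRYY
YRRRRYY
KYYYYYY
After op 2 fill(2,3,K) [8 cells changed]:
YYYYYYY
YYYYYYY
YKKKKYY
YKKKKYY
KYYYYYY
After op 3 fill(4,6,K) [26 cells changed]:
KKKKKKK
KKKKKKK
KKKKKKK
KKKKKKK
KKKKKKK
After op 4 paint(4,1,B):
KKKKKKK
KKKKKKK
KKKKKKK
KKKKKKK
KBKKKKK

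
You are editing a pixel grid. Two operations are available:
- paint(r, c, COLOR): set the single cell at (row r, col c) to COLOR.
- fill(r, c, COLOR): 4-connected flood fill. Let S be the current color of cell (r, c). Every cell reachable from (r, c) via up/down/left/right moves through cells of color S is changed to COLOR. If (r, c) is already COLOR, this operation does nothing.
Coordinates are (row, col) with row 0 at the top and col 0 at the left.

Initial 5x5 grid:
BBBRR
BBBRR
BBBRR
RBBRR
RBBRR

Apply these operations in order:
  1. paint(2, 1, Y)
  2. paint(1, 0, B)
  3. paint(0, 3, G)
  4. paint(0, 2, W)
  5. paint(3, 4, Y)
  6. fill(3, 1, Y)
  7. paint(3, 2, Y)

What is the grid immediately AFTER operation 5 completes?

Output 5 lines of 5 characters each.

After op 1 paint(2,1,Y):
BBBRR
BBBRR
BYBRR
RBBRR
RBBRR
After op 2 paint(1,0,B):
BBBRR
BBBRR
BYBRR
RBBRR
RBBRR
After op 3 paint(0,3,G):
BBBGR
BBBRR
BYBRR
RBBRR
RBBRR
After op 4 paint(0,2,W):
BBWGR
BBBRR
BYBRR
RBBRR
RBBRR
After op 5 paint(3,4,Y):
BBWGR
BBBRR
BYBRR
RBBRY
RBBRR

Answer: BBWGR
BBBRR
BYBRR
RBBRY
RBBRR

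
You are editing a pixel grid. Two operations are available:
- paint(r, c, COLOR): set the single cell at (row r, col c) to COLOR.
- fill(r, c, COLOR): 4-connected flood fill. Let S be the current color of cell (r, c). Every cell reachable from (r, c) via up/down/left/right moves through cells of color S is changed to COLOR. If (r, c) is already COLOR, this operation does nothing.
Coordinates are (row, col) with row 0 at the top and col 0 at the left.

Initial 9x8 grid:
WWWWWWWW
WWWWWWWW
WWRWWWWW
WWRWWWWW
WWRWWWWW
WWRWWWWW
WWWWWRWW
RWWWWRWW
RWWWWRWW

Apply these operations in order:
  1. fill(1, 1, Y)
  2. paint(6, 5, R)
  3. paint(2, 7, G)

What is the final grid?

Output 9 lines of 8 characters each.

After op 1 fill(1,1,Y) [63 cells changed]:
YYYYYYYY
YYYYYYYY
YYRYYYYY
YYRYYYYY
YYRYYYYY
YYRYYYYY
YYYYYRYY
RYYYYRYY
RYYYYRYY
After op 2 paint(6,5,R):
YYYYYYYY
YYYYYYYY
YYRYYYYY
YYRYYYYY
YYRYYYYY
YYRYYYYY
YYYYYRYY
RYYYYRYY
RYYYYRYY
After op 3 paint(2,7,G):
YYYYYYYY
YYYYYYYY
YYRYYYYG
YYRYYYYY
YYRYYYYY
YYRYYYYY
YYYYYRYY
RYYYYRYY
RYYYYRYY

Answer: YYYYYYYY
YYYYYYYY
YYRYYYYG
YYRYYYYY
YYRYYYYY
YYRYYYYY
YYYYYRYY
RYYYYRYY
RYYYYRYY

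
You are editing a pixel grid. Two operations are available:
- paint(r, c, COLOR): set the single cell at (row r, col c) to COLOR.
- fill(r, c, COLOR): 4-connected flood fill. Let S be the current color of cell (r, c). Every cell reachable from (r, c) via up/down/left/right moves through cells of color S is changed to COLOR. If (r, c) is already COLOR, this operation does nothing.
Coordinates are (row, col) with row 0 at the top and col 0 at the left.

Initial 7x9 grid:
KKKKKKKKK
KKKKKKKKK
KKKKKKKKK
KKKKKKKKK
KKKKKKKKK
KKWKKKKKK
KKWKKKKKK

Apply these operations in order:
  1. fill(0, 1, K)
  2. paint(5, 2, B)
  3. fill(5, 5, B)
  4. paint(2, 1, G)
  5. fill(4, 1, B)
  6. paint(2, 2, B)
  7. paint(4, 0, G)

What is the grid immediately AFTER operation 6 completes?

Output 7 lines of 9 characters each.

Answer: BBBBBBBBB
BBBBBBBBB
BGBBBBBBB
BBBBBBBBB
BBBBBBBBB
BBBBBBBBB
BBWBBBBBB

Derivation:
After op 1 fill(0,1,K) [0 cells changed]:
KKKKKKKKK
KKKKKKKKK
KKKKKKKKK
KKKKKKKKK
KKKKKKKKK
KKWKKKKKK
KKWKKKKKK
After op 2 paint(5,2,B):
KKKKKKKKK
KKKKKKKKK
KKKKKKKKK
KKKKKKKKK
KKKKKKKKK
KKBKKKKKK
KKWKKKKKK
After op 3 fill(5,5,B) [61 cells changed]:
BBBBBBBBB
BBBBBBBBB
BBBBBBBBB
BBBBBBBBB
BBBBBBBBB
BBBBBBBBB
BBWBBBBBB
After op 4 paint(2,1,G):
BBBBBBBBB
BBBBBBBBB
BGBBBBBBB
BBBBBBBBB
BBBBBBBBB
BBBBBBBBB
BBWBBBBBB
After op 5 fill(4,1,B) [0 cells changed]:
BBBBBBBBB
BBBBBBBBB
BGBBBBBBB
BBBBBBBBB
BBBBBBBBB
BBBBBBBBB
BBWBBBBBB
After op 6 paint(2,2,B):
BBBBBBBBB
BBBBBBBBB
BGBBBBBBB
BBBBBBBBB
BBBBBBBBB
BBBBBBBBB
BBWBBBBBB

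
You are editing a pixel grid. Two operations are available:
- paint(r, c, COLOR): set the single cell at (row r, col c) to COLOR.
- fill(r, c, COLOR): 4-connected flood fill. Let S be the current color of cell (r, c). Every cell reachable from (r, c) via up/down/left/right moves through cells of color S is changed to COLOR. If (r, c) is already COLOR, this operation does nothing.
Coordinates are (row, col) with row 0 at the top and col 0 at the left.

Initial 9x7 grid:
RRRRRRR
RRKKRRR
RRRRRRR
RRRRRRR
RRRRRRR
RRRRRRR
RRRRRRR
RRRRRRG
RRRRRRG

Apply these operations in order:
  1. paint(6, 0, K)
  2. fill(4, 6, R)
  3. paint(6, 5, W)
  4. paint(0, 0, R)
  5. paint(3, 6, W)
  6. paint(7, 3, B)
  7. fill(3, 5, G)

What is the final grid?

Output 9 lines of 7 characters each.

After op 1 paint(6,0,K):
RRRRRRR
RRKKRRR
RRRRRRR
RRRRRRR
RRRRRRR
RRRRRRR
KRRRRRR
RRRRRRG
RRRRRRG
After op 2 fill(4,6,R) [0 cells changed]:
RRRRRRR
RRKKRRR
RRRRRRR
RRRRRRR
RRRRRRR
RRRRRRR
KRRRRRR
RRRRRRG
RRRRRRG
After op 3 paint(6,5,W):
RRRRRRR
RRKKRRR
RRRRRRR
RRRRRRR
RRRRRRR
RRRRRRR
KRRRRWR
RRRRRRG
RRRRRRG
After op 4 paint(0,0,R):
RRRRRRR
RRKKRRR
RRRRRRR
RRRRRRR
RRRRRRR
RRRRRRR
KRRRRWR
RRRRRRG
RRRRRRG
After op 5 paint(3,6,W):
RRRRRRR
RRKKRRR
RRRRRRR
RRRRRRW
RRRRRRR
RRRRRRR
KRRRRWR
RRRRRRG
RRRRRRG
After op 6 paint(7,3,B):
RRRRRRR
RRKKRRR
RRRRRRR
RRRRRRW
RRRRRRR
RRRRRRR
KRRRRWR
RRRBRRG
RRRRRRG
After op 7 fill(3,5,G) [55 cells changed]:
GGGGGGG
GGKKGGG
GGGGGGG
GGGGGGW
GGGGGGG
GGGGGGG
KGGGGWG
GGGBGGG
GGGGGGG

Answer: GGGGGGG
GGKKGGG
GGGGGGG
GGGGGGW
GGGGGGG
GGGGGGG
KGGGGWG
GGGBGGG
GGGGGGG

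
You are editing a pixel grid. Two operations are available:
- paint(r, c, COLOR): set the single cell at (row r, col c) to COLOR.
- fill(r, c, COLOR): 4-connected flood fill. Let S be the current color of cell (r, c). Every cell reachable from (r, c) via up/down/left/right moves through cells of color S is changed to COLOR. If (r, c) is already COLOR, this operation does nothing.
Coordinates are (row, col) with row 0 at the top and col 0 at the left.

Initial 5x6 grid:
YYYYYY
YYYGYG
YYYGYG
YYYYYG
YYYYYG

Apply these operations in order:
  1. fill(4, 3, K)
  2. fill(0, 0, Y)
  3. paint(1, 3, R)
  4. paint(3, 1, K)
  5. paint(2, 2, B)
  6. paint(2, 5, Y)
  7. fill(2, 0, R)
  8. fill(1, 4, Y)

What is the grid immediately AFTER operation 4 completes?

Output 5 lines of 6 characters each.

After op 1 fill(4,3,K) [24 cells changed]:
KKKKKK
KKKGKG
KKKGKG
KKKKKG
KKKKKG
After op 2 fill(0,0,Y) [24 cells changed]:
YYYYYY
YYYGYG
YYYGYG
YYYYYG
YYYYYG
After op 3 paint(1,3,R):
YYYYYY
YYYRYG
YYYGYG
YYYYYG
YYYYYG
After op 4 paint(3,1,K):
YYYYYY
YYYRYG
YYYGYG
YKYYYG
YYYYYG

Answer: YYYYYY
YYYRYG
YYYGYG
YKYYYG
YYYYYG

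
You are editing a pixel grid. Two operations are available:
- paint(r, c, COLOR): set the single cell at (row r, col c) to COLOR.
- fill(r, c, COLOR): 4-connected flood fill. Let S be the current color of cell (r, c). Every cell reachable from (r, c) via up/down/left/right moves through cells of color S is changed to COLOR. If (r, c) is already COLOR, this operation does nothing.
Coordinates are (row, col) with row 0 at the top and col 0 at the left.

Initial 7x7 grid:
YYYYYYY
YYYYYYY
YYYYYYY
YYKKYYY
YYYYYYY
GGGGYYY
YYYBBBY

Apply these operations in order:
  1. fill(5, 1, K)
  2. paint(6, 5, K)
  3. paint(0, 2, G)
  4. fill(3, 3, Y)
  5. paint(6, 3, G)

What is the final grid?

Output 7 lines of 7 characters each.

After op 1 fill(5,1,K) [4 cells changed]:
YYYYYYY
YYYYYYY
YYYYYYY
YYKKYYY
YYYYYYY
KKKKYYY
YYYBBBY
After op 2 paint(6,5,K):
YYYYYYY
YYYYYYY
YYYYYYY
YYKKYYY
YYYYYYY
KKKKYYY
YYYBBKY
After op 3 paint(0,2,G):
YYGYYYY
YYYYYYY
YYYYYYY
YYKKYYY
YYYYYYY
KKKKYYY
YYYBBKY
After op 4 fill(3,3,Y) [2 cells changed]:
YYGYYYY
YYYYYYY
YYYYYYY
YYYYYYY
YYYYYYY
KKKKYYY
YYYBBKY
After op 5 paint(6,3,G):
YYGYYYY
YYYYYYY
YYYYYYY
YYYYYYY
YYYYYYY
KKKKYYY
YYYGBKY

Answer: YYGYYYY
YYYYYYY
YYYYYYY
YYYYYYY
YYYYYYY
KKKKYYY
YYYGBKY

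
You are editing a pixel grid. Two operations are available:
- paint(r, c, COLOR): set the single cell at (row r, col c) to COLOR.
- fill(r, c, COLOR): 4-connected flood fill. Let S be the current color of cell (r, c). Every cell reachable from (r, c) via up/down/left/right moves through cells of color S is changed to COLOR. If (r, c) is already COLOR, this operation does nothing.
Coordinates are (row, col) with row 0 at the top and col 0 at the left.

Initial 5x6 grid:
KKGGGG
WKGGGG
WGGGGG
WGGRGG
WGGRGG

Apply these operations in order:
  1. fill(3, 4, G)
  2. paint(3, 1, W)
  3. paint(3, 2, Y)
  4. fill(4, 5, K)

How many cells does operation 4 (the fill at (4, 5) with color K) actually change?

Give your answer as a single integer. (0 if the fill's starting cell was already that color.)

Answer: 17

Derivation:
After op 1 fill(3,4,G) [0 cells changed]:
KKGGGG
WKGGGG
WGGGGG
WGGRGG
WGGRGG
After op 2 paint(3,1,W):
KKGGGG
WKGGGG
WGGGGG
WWGRGG
WGGRGG
After op 3 paint(3,2,Y):
KKGGGG
WKGGGG
WGGGGG
WWYRGG
WGGRGG
After op 4 fill(4,5,K) [17 cells changed]:
KKKKKK
WKKKKK
WKKKKK
WWYRKK
WGGRKK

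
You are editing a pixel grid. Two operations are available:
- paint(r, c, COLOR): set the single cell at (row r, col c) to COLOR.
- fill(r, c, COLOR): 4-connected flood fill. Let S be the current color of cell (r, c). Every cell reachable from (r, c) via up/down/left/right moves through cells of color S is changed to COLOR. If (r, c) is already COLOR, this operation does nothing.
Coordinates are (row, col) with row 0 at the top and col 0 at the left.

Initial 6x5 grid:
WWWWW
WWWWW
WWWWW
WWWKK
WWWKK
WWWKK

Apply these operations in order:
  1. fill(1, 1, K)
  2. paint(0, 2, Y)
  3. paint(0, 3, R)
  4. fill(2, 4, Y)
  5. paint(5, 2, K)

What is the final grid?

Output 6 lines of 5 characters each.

Answer: YYYRY
YYYYY
YYYYY
YYYYY
YYYYY
YYKYY

Derivation:
After op 1 fill(1,1,K) [24 cells changed]:
KKKKK
KKKKK
KKKKK
KKKKK
KKKKK
KKKKK
After op 2 paint(0,2,Y):
KKYKK
KKKKK
KKKKK
KKKKK
KKKKK
KKKKK
After op 3 paint(0,3,R):
KKYRK
KKKKK
KKKKK
KKKKK
KKKKK
KKKKK
After op 4 fill(2,4,Y) [28 cells changed]:
YYYRY
YYYYY
YYYYY
YYYYY
YYYYY
YYYYY
After op 5 paint(5,2,K):
YYYRY
YYYYY
YYYYY
YYYYY
YYYYY
YYKYY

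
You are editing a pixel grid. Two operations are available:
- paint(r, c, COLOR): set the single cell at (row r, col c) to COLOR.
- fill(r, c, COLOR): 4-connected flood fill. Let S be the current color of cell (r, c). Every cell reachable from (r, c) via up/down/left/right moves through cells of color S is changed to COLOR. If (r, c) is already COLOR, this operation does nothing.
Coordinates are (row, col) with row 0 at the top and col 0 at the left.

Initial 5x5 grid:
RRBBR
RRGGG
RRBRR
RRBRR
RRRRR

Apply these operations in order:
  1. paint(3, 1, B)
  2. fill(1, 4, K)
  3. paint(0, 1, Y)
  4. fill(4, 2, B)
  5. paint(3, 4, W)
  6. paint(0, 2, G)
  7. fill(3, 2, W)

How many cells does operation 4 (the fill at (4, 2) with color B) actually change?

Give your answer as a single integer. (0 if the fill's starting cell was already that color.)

Answer: 15

Derivation:
After op 1 paint(3,1,B):
RRBBR
RRGGG
RRBRR
RBBRR
RRRRR
After op 2 fill(1,4,K) [3 cells changed]:
RRBBR
RRKKK
RRBRR
RBBRR
RRRRR
After op 3 paint(0,1,Y):
RYBBR
RRKKK
RRBRR
RBBRR
RRRRR
After op 4 fill(4,2,B) [15 cells changed]:
BYBBR
BBKKK
BBBBB
BBBBB
BBBBB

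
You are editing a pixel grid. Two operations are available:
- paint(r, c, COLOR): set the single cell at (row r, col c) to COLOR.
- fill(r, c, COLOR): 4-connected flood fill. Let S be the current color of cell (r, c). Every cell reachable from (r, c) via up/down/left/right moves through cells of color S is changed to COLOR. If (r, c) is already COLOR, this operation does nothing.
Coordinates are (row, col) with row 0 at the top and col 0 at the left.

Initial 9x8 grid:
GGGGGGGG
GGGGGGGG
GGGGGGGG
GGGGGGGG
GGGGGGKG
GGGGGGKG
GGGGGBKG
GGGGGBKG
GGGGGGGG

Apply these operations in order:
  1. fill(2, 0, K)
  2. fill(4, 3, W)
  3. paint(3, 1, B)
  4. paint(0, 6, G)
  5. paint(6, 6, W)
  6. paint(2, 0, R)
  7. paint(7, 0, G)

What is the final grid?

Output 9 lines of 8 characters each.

After op 1 fill(2,0,K) [66 cells changed]:
KKKKKKKK
KKKKKKKK
KKKKKKKK
KKKKKKKK
KKKKKKKK
KKKKKKKK
KKKKKBKK
KKKKKBKK
KKKKKKKK
After op 2 fill(4,3,W) [70 cells changed]:
WWWWWWWW
WWWWWWWW
WWWWWWWW
WWWWWWWW
WWWWWWWW
WWWWWWWW
WWWWWBWW
WWWWWBWW
WWWWWWWW
After op 3 paint(3,1,B):
WWWWWWWW
WWWWWWWW
WWWWWWWW
WBWWWWWW
WWWWWWWW
WWWWWWWW
WWWWWBWW
WWWWWBWW
WWWWWWWW
After op 4 paint(0,6,G):
WWWWWWGW
WWWWWWWW
WWWWWWWW
WBWWWWWW
WWWWWWWW
WWWWWWWW
WWWWWBWW
WWWWWBWW
WWWWWWWW
After op 5 paint(6,6,W):
WWWWWWGW
WWWWWWWW
WWWWWWWW
WBWWWWWW
WWWWWWWW
WWWWWWWW
WWWWWBWW
WWWWWBWW
WWWWWWWW
After op 6 paint(2,0,R):
WWWWWWGW
WWWWWWWW
RWWWWWWW
WBWWWWWW
WWWWWWWW
WWWWWWWW
WWWWWBWW
WWWWWBWW
WWWWWWWW
After op 7 paint(7,0,G):
WWWWWWGW
WWWWWWWW
RWWWWWWW
WBWWWWWW
WWWWWWWW
WWWWWWWW
WWWWWBWW
GWWWWBWW
WWWWWWWW

Answer: WWWWWWGW
WWWWWWWW
RWWWWWWW
WBWWWWWW
WWWWWWWW
WWWWWWWW
WWWWWBWW
GWWWWBWW
WWWWWWWW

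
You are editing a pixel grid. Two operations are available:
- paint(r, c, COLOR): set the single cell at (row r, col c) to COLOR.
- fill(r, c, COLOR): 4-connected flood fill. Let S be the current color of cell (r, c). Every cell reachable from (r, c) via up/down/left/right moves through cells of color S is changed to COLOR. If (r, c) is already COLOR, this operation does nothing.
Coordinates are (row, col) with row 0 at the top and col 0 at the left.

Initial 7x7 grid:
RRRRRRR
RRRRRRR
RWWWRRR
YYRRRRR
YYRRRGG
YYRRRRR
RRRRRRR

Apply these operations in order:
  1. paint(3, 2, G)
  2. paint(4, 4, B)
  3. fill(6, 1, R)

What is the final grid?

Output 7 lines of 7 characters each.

Answer: RRRRRRR
RRRRRRR
RWWWRRR
YYGRRRR
YYRRBGG
YYRRRRR
RRRRRRR

Derivation:
After op 1 paint(3,2,G):
RRRRRRR
RRRRRRR
RWWWRRR
YYGRRRR
YYRRRGG
YYRRRRR
RRRRRRR
After op 2 paint(4,4,B):
RRRRRRR
RRRRRRR
RWWWRRR
YYGRRRR
YYRRBGG
YYRRRRR
RRRRRRR
After op 3 fill(6,1,R) [0 cells changed]:
RRRRRRR
RRRRRRR
RWWWRRR
YYGRRRR
YYRRBGG
YYRRRRR
RRRRRRR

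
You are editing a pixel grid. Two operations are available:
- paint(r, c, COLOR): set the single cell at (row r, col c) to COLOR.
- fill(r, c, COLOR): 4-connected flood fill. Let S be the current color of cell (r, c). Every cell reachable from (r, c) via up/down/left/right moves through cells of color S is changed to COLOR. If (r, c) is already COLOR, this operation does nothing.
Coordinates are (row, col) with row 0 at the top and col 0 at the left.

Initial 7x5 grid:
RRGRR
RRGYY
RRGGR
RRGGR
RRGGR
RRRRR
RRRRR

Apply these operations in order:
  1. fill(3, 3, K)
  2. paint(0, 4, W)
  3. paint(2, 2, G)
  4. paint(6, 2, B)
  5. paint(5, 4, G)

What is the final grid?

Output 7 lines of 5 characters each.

Answer: RRKRW
RRKYY
RRGKR
RRKKR
RRKKR
RRRRG
RRBRR

Derivation:
After op 1 fill(3,3,K) [8 cells changed]:
RRKRR
RRKYY
RRKKR
RRKKR
RRKKR
RRRRR
RRRRR
After op 2 paint(0,4,W):
RRKRW
RRKYY
RRKKR
RRKKR
RRKKR
RRRRR
RRRRR
After op 3 paint(2,2,G):
RRKRW
RRKYY
RRGKR
RRKKR
RRKKR
RRRRR
RRRRR
After op 4 paint(6,2,B):
RRKRW
RRKYY
RRGKR
RRKKR
RRKKR
RRRRR
RRBRR
After op 5 paint(5,4,G):
RRKRW
RRKYY
RRGKR
RRKKR
RRKKR
RRRRG
RRBRR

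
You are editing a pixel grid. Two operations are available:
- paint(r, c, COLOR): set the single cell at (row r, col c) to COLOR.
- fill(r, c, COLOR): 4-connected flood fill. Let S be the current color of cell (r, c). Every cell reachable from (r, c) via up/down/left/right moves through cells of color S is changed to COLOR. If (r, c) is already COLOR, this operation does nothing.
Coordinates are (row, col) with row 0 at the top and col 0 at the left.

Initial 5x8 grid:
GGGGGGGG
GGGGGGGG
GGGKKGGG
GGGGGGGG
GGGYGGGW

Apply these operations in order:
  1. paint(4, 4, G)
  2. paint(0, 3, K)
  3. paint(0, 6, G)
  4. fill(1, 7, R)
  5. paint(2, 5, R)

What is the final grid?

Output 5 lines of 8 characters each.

Answer: RRRKRRRR
RRRRRRRR
RRRKKRRR
RRRRRRRR
RRRYRRRW

Derivation:
After op 1 paint(4,4,G):
GGGGGGGG
GGGGGGGG
GGGKKGGG
GGGGGGGG
GGGYGGGW
After op 2 paint(0,3,K):
GGGKGGGG
GGGGGGGG
GGGKKGGG
GGGGGGGG
GGGYGGGW
After op 3 paint(0,6,G):
GGGKGGGG
GGGGGGGG
GGGKKGGG
GGGGGGGG
GGGYGGGW
After op 4 fill(1,7,R) [35 cells changed]:
RRRKRRRR
RRRRRRRR
RRRKKRRR
RRRRRRRR
RRRYRRRW
After op 5 paint(2,5,R):
RRRKRRRR
RRRRRRRR
RRRKKRRR
RRRRRRRR
RRRYRRRW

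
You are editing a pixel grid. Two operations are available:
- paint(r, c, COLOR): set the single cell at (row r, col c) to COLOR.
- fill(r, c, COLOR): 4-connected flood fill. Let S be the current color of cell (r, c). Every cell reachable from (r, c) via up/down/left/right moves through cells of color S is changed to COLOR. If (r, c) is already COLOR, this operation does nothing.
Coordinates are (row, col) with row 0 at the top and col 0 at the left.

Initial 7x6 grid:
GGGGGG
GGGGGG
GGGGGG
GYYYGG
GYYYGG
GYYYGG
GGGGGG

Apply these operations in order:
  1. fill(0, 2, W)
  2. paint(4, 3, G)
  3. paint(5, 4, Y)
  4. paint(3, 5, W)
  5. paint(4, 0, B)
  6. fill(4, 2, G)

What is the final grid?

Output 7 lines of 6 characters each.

Answer: WWWWWW
WWWWWW
WWWWWW
WGGGWW
BGGGWW
WGGGGW
WWWWWW

Derivation:
After op 1 fill(0,2,W) [33 cells changed]:
WWWWWW
WWWWWW
WWWWWW
WYYYWW
WYYYWW
WYYYWW
WWWWWW
After op 2 paint(4,3,G):
WWWWWW
WWWWWW
WWWWWW
WYYYWW
WYYGWW
WYYYWW
WWWWWW
After op 3 paint(5,4,Y):
WWWWWW
WWWWWW
WWWWWW
WYYYWW
WYYGWW
WYYYYW
WWWWWW
After op 4 paint(3,5,W):
WWWWWW
WWWWWW
WWWWWW
WYYYWW
WYYGWW
WYYYYW
WWWWWW
After op 5 paint(4,0,B):
WWWWWW
WWWWWW
WWWWWW
WYYYWW
BYYGWW
WYYYYW
WWWWWW
After op 6 fill(4,2,G) [9 cells changed]:
WWWWWW
WWWWWW
WWWWWW
WGGGWW
BGGGWW
WGGGGW
WWWWWW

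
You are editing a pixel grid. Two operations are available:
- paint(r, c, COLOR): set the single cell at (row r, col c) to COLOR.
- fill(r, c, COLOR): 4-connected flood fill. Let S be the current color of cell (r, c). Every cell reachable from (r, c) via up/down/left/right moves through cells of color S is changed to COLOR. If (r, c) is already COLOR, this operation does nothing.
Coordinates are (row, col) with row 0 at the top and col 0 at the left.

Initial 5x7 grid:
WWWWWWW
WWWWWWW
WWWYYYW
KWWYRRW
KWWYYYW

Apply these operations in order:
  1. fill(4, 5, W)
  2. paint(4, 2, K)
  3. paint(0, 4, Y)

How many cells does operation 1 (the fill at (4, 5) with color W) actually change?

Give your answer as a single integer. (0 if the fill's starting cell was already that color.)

Answer: 7

Derivation:
After op 1 fill(4,5,W) [7 cells changed]:
WWWWWWW
WWWWWWW
WWWWWWW
KWWWRRW
KWWWWWW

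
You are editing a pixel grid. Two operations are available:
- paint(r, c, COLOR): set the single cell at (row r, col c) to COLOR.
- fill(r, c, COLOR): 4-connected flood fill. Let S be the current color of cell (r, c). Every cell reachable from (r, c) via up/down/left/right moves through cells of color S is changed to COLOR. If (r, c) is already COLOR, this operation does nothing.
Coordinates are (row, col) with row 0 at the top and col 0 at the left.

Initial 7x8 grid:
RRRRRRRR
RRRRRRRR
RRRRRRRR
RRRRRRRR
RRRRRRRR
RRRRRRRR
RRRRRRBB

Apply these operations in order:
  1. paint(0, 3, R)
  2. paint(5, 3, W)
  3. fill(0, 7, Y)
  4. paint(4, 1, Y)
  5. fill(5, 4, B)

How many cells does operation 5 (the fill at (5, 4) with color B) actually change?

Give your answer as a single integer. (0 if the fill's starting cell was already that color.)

Answer: 53

Derivation:
After op 1 paint(0,3,R):
RRRRRRRR
RRRRRRRR
RRRRRRRR
RRRRRRRR
RRRRRRRR
RRRRRRRR
RRRRRRBB
After op 2 paint(5,3,W):
RRRRRRRR
RRRRRRRR
RRRRRRRR
RRRRRRRR
RRRRRRRR
RRRWRRRR
RRRRRRBB
After op 3 fill(0,7,Y) [53 cells changed]:
YYYYYYYY
YYYYYYYY
YYYYYYYY
YYYYYYYY
YYYYYYYY
YYYWYYYY
YYYYYYBB
After op 4 paint(4,1,Y):
YYYYYYYY
YYYYYYYY
YYYYYYYY
YYYYYYYY
YYYYYYYY
YYYWYYYY
YYYYYYBB
After op 5 fill(5,4,B) [53 cells changed]:
BBBBBBBB
BBBBBBBB
BBBBBBBB
BBBBBBBB
BBBBBBBB
BBBWBBBB
BBBBBBBB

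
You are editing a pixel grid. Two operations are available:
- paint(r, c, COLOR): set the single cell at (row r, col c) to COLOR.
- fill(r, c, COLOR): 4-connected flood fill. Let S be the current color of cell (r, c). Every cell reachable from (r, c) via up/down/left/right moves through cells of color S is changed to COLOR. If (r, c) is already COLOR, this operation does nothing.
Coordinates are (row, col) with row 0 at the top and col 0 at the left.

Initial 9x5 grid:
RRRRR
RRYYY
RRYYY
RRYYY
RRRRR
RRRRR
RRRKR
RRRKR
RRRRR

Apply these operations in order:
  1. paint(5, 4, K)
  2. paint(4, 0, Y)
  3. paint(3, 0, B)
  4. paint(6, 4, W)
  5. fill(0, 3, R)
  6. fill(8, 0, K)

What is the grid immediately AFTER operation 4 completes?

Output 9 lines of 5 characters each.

After op 1 paint(5,4,K):
RRRRR
RRYYY
RRYYY
RRYYY
RRRRR
RRRRK
RRRKR
RRRKR
RRRRR
After op 2 paint(4,0,Y):
RRRRR
RRYYY
RRYYY
RRYYY
YRRRR
RRRRK
RRRKR
RRRKR
RRRRR
After op 3 paint(3,0,B):
RRRRR
RRYYY
RRYYY
BRYYY
YRRRR
RRRRK
RRRKR
RRRKR
RRRRR
After op 4 paint(6,4,W):
RRRRR
RRYYY
RRYYY
BRYYY
YRRRR
RRRRK
RRRKW
RRRKR
RRRRR

Answer: RRRRR
RRYYY
RRYYY
BRYYY
YRRRR
RRRRK
RRRKW
RRRKR
RRRRR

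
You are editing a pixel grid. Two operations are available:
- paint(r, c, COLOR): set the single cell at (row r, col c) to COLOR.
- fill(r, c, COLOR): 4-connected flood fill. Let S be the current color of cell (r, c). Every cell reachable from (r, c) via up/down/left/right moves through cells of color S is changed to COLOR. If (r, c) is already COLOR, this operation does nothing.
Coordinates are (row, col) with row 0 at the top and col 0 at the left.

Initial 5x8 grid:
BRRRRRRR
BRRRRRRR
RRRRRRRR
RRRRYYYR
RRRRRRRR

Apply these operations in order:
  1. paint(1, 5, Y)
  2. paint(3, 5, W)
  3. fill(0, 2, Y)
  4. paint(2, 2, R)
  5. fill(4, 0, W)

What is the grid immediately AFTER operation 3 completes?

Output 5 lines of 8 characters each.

Answer: BYYYYYYY
BYYYYYYY
YYYYYYYY
YYYYYWYY
YYYYYYYY

Derivation:
After op 1 paint(1,5,Y):
BRRRRRRR
BRRRRYRR
RRRRRRRR
RRRRYYYR
RRRRRRRR
After op 2 paint(3,5,W):
BRRRRRRR
BRRRRYRR
RRRRRRRR
RRRRYWYR
RRRRRRRR
After op 3 fill(0,2,Y) [34 cells changed]:
BYYYYYYY
BYYYYYYY
YYYYYYYY
YYYYYWYY
YYYYYYYY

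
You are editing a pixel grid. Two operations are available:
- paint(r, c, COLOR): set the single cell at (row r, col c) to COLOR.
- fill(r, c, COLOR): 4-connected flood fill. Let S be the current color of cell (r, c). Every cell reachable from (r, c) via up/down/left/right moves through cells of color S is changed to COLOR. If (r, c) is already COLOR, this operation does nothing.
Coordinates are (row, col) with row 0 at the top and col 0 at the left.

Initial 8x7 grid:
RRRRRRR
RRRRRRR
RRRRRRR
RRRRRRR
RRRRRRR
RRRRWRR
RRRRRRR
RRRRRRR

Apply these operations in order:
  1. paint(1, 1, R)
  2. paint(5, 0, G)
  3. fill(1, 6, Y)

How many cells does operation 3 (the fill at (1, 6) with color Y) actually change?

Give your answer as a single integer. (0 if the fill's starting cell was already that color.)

Answer: 54

Derivation:
After op 1 paint(1,1,R):
RRRRRRR
RRRRRRR
RRRRRRR
RRRRRRR
RRRRRRR
RRRRWRR
RRRRRRR
RRRRRRR
After op 2 paint(5,0,G):
RRRRRRR
RRRRRRR
RRRRRRR
RRRRRRR
RRRRRRR
GRRRWRR
RRRRRRR
RRRRRRR
After op 3 fill(1,6,Y) [54 cells changed]:
YYYYYYY
YYYYYYY
YYYYYYY
YYYYYYY
YYYYYYY
GYYYWYY
YYYYYYY
YYYYYYY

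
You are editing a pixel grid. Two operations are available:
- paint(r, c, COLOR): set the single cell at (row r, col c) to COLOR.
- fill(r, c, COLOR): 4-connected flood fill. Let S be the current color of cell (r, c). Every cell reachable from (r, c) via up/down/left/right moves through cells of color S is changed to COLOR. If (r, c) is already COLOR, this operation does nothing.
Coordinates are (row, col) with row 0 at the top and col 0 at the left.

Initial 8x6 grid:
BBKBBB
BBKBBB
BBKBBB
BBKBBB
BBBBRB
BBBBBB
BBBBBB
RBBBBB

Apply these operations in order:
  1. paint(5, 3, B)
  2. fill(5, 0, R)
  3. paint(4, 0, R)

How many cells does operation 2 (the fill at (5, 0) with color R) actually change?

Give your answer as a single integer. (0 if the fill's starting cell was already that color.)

Answer: 42

Derivation:
After op 1 paint(5,3,B):
BBKBBB
BBKBBB
BBKBBB
BBKBBB
BBBBRB
BBBBBB
BBBBBB
RBBBBB
After op 2 fill(5,0,R) [42 cells changed]:
RRKRRR
RRKRRR
RRKRRR
RRKRRR
RRRRRR
RRRRRR
RRRRRR
RRRRRR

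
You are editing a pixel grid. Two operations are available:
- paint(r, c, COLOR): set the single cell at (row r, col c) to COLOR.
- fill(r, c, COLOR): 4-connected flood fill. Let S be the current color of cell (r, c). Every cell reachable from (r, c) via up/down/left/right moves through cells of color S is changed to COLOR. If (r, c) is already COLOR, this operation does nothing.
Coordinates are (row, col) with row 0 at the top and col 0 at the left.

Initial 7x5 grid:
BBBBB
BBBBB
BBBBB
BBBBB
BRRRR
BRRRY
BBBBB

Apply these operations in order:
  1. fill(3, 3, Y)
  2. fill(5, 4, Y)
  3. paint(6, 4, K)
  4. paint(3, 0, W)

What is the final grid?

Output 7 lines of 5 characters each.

Answer: YYYYY
YYYYY
YYYYY
WYYYY
YRRRR
YRRRY
YYYYK

Derivation:
After op 1 fill(3,3,Y) [27 cells changed]:
YYYYY
YYYYY
YYYYY
YYYYY
YRRRR
YRRRY
YYYYY
After op 2 fill(5,4,Y) [0 cells changed]:
YYYYY
YYYYY
YYYYY
YYYYY
YRRRR
YRRRY
YYYYY
After op 3 paint(6,4,K):
YYYYY
YYYYY
YYYYY
YYYYY
YRRRR
YRRRY
YYYYK
After op 4 paint(3,0,W):
YYYYY
YYYYY
YYYYY
WYYYY
YRRRR
YRRRY
YYYYK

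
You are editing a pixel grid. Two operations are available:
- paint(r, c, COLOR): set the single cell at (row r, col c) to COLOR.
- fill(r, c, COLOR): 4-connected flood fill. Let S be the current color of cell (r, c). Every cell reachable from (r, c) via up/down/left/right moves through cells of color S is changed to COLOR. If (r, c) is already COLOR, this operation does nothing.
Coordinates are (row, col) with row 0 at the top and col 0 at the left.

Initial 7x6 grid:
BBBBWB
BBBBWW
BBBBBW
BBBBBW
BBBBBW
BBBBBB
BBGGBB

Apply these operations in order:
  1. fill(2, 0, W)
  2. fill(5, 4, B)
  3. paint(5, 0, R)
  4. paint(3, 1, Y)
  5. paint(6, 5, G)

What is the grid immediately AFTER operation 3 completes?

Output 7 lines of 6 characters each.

Answer: BBBBBB
BBBBBB
BBBBBB
BBBBBB
BBBBBB
RBBBBB
BBGGBB

Derivation:
After op 1 fill(2,0,W) [33 cells changed]:
WWWWWB
WWWWWW
WWWWWW
WWWWWW
WWWWWW
WWWWWW
WWGGWW
After op 2 fill(5,4,B) [39 cells changed]:
BBBBBB
BBBBBB
BBBBBB
BBBBBB
BBBBBB
BBBBBB
BBGGBB
After op 3 paint(5,0,R):
BBBBBB
BBBBBB
BBBBBB
BBBBBB
BBBBBB
RBBBBB
BBGGBB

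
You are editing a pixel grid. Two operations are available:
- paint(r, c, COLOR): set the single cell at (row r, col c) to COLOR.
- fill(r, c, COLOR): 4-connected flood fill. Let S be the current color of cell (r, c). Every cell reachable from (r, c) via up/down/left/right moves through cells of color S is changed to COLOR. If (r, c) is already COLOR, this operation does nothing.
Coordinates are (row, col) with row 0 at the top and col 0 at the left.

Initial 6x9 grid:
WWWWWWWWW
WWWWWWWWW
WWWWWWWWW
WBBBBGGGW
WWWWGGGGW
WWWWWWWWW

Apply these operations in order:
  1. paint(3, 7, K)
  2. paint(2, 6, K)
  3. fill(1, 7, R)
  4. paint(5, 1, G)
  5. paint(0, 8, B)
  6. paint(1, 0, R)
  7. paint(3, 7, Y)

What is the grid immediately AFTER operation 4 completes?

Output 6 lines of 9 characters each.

After op 1 paint(3,7,K):
WWWWWWWWW
WWWWWWWWW
WWWWWWWWW
WBBBBGGKW
WWWWGGGGW
WWWWWWWWW
After op 2 paint(2,6,K):
WWWWWWWWW
WWWWWWWWW
WWWWWWKWW
WBBBBGGKW
WWWWGGGGW
WWWWWWWWW
After op 3 fill(1,7,R) [42 cells changed]:
RRRRRRRRR
RRRRRRRRR
RRRRRRKRR
RBBBBGGKR
RRRRGGGGR
RRRRRRRRR
After op 4 paint(5,1,G):
RRRRRRRRR
RRRRRRRRR
RRRRRRKRR
RBBBBGGKR
RRRRGGGGR
RGRRRRRRR

Answer: RRRRRRRRR
RRRRRRRRR
RRRRRRKRR
RBBBBGGKR
RRRRGGGGR
RGRRRRRRR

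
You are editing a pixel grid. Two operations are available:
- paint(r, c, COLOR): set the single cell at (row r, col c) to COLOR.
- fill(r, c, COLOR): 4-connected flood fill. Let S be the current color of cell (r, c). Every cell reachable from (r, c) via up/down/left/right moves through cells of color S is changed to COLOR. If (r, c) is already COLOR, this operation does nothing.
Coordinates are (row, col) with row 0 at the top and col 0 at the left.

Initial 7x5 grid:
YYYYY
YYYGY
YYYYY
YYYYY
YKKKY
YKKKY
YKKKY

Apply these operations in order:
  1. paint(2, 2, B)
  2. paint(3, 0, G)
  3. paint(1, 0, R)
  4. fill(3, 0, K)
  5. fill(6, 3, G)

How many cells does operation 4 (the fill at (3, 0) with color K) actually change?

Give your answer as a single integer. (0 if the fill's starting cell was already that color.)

After op 1 paint(2,2,B):
YYYYY
YYYGY
YYBYY
YYYYY
YKKKY
YKKKY
YKKKY
After op 2 paint(3,0,G):
YYYYY
YYYGY
YYBYY
GYYYY
YKKKY
YKKKY
YKKKY
After op 3 paint(1,0,R):
YYYYY
RYYGY
YYBYY
GYYYY
YKKKY
YKKKY
YKKKY
After op 4 fill(3,0,K) [1 cells changed]:
YYYYY
RYYGY
YYBYY
KYYYY
YKKKY
YKKKY
YKKKY

Answer: 1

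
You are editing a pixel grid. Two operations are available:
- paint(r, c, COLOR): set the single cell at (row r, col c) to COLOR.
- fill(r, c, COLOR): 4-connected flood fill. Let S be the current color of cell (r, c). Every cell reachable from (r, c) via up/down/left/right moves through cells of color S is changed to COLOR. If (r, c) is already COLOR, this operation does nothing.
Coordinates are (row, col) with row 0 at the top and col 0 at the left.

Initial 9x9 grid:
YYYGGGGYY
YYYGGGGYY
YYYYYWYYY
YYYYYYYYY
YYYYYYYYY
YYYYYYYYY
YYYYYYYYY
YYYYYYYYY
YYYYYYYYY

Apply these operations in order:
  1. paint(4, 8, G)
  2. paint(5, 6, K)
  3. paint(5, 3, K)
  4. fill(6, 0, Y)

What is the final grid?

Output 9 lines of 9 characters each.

After op 1 paint(4,8,G):
YYYGGGGYY
YYYGGGGYY
YYYYYWYYY
YYYYYYYYY
YYYYYYYYG
YYYYYYYYY
YYYYYYYYY
YYYYYYYYY
YYYYYYYYY
After op 2 paint(5,6,K):
YYYGGGGYY
YYYGGGGYY
YYYYYWYYY
YYYYYYYYY
YYYYYYYYG
YYYYYYKYY
YYYYYYYYY
YYYYYYYYY
YYYYYYYYY
After op 3 paint(5,3,K):
YYYGGGGYY
YYYGGGGYY
YYYYYWYYY
YYYYYYYYY
YYYYYYYYG
YYYKYYKYY
YYYYYYYYY
YYYYYYYYY
YYYYYYYYY
After op 4 fill(6,0,Y) [0 cells changed]:
YYYGGGGYY
YYYGGGGYY
YYYYYWYYY
YYYYYYYYY
YYYYYYYYG
YYYKYYKYY
YYYYYYYYY
YYYYYYYYY
YYYYYYYYY

Answer: YYYGGGGYY
YYYGGGGYY
YYYYYWYYY
YYYYYYYYY
YYYYYYYYG
YYYKYYKYY
YYYYYYYYY
YYYYYYYYY
YYYYYYYYY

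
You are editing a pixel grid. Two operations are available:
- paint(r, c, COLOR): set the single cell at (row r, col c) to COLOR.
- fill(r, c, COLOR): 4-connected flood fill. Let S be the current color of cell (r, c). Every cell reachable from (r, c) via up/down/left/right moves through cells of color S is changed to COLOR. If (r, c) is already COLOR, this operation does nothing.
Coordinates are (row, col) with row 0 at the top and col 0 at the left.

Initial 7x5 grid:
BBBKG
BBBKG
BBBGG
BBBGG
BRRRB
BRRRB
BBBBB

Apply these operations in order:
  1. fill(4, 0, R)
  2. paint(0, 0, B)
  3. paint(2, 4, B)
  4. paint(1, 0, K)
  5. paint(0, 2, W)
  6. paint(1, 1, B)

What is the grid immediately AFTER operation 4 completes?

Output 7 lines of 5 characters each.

Answer: BRRKG
KRRKG
RRRGB
RRRGG
RRRRR
RRRRR
RRRRR

Derivation:
After op 1 fill(4,0,R) [21 cells changed]:
RRRKG
RRRKG
RRRGG
RRRGG
RRRRR
RRRRR
RRRRR
After op 2 paint(0,0,B):
BRRKG
RRRKG
RRRGG
RRRGG
RRRRR
RRRRR
RRRRR
After op 3 paint(2,4,B):
BRRKG
RRRKG
RRRGB
RRRGG
RRRRR
RRRRR
RRRRR
After op 4 paint(1,0,K):
BRRKG
KRRKG
RRRGB
RRRGG
RRRRR
RRRRR
RRRRR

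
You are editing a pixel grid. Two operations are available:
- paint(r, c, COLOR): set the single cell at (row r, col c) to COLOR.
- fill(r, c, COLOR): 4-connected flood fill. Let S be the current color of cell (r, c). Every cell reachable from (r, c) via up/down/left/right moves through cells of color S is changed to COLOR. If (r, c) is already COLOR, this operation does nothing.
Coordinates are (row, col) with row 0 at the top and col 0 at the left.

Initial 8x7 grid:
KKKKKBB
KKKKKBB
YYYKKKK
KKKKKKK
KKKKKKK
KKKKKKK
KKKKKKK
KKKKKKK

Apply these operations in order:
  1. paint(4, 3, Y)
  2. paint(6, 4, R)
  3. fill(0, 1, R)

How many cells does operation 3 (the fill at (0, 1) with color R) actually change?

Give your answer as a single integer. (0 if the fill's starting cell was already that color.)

After op 1 paint(4,3,Y):
KKKKKBB
KKKKKBB
YYYKKKK
KKKKKKK
KKKYKKK
KKKKKKK
KKKKKKK
KKKKKKK
After op 2 paint(6,4,R):
KKKKKBB
KKKKKBB
YYYKKKK
KKKKKKK
KKKYKKK
KKKKKKK
KKKKRKK
KKKKKKK
After op 3 fill(0,1,R) [47 cells changed]:
RRRRRBB
RRRRRBB
YYYRRRR
RRRRRRR
RRRYRRR
RRRRRRR
RRRRRRR
RRRRRRR

Answer: 47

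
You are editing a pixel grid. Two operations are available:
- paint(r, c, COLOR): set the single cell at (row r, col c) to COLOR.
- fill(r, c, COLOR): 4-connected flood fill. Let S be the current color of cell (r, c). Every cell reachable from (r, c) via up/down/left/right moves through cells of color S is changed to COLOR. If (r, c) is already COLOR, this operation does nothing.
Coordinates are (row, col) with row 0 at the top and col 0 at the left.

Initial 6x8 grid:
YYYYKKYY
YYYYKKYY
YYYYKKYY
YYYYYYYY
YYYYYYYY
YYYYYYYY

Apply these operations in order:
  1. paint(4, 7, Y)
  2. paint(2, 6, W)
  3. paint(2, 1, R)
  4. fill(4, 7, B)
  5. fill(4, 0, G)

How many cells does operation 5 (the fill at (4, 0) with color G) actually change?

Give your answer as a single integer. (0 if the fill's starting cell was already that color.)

After op 1 paint(4,7,Y):
YYYYKKYY
YYYYKKYY
YYYYKKYY
YYYYYYYY
YYYYYYYY
YYYYYYYY
After op 2 paint(2,6,W):
YYYYKKYY
YYYYKKYY
YYYYKKWY
YYYYYYYY
YYYYYYYY
YYYYYYYY
After op 3 paint(2,1,R):
YYYYKKYY
YYYYKKYY
YRYYKKWY
YYYYYYYY
YYYYYYYY
YYYYYYYY
After op 4 fill(4,7,B) [40 cells changed]:
BBBBKKBB
BBBBKKBB
BRBBKKWB
BBBBBBBB
BBBBBBBB
BBBBBBBB
After op 5 fill(4,0,G) [40 cells changed]:
GGGGKKGG
GGGGKKGG
GRGGKKWG
GGGGGGGG
GGGGGGGG
GGGGGGGG

Answer: 40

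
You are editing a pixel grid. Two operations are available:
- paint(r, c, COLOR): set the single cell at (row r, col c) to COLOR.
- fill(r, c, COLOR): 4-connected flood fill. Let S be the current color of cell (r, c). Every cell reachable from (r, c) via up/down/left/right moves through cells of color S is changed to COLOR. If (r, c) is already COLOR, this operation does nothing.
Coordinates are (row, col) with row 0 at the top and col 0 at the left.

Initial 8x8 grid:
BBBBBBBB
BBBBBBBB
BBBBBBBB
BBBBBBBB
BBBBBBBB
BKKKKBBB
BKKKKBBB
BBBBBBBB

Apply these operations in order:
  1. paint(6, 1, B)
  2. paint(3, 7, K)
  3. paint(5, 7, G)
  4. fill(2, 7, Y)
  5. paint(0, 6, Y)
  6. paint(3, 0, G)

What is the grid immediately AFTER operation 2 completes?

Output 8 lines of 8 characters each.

Answer: BBBBBBBB
BBBBBBBB
BBBBBBBB
BBBBBBBK
BBBBBBBB
BKKKKBBB
BBKKKBBB
BBBBBBBB

Derivation:
After op 1 paint(6,1,B):
BBBBBBBB
BBBBBBBB
BBBBBBBB
BBBBBBBB
BBBBBBBB
BKKKKBBB
BBKKKBBB
BBBBBBBB
After op 2 paint(3,7,K):
BBBBBBBB
BBBBBBBB
BBBBBBBB
BBBBBBBK
BBBBBBBB
BKKKKBBB
BBKKKBBB
BBBBBBBB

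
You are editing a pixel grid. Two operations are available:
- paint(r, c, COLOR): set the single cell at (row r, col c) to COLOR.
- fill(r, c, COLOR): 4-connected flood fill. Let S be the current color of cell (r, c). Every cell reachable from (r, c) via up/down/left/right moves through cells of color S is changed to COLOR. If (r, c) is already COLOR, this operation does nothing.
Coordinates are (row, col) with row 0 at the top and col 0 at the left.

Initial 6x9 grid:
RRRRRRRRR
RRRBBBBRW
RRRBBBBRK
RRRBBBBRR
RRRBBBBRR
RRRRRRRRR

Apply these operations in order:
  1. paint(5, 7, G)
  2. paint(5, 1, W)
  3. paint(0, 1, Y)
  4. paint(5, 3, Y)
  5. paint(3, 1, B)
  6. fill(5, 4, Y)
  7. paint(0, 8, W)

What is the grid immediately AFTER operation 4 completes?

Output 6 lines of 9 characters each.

Answer: RYRRRRRRR
RRRBBBBRW
RRRBBBBRK
RRRBBBBRR
RRRBBBBRR
RWRYRRRGR

Derivation:
After op 1 paint(5,7,G):
RRRRRRRRR
RRRBBBBRW
RRRBBBBRK
RRRBBBBRR
RRRBBBBRR
RRRRRRRGR
After op 2 paint(5,1,W):
RRRRRRRRR
RRRBBBBRW
RRRBBBBRK
RRRBBBBRR
RRRBBBBRR
RWRRRRRGR
After op 3 paint(0,1,Y):
RYRRRRRRR
RRRBBBBRW
RRRBBBBRK
RRRBBBBRR
RRRBBBBRR
RWRRRRRGR
After op 4 paint(5,3,Y):
RYRRRRRRR
RRRBBBBRW
RRRBBBBRK
RRRBBBBRR
RRRBBBBRR
RWRYRRRGR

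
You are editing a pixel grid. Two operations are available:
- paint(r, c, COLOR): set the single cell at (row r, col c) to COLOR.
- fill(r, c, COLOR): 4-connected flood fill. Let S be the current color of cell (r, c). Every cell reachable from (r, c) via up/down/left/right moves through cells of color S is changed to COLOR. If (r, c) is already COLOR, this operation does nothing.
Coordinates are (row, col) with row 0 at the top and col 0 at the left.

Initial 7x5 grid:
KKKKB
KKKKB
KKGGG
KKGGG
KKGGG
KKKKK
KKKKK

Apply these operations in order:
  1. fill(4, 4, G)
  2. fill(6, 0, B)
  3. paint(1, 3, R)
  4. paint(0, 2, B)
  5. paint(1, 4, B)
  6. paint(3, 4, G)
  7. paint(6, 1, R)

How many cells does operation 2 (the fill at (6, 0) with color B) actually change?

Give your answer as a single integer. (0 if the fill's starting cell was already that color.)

After op 1 fill(4,4,G) [0 cells changed]:
KKKKB
KKKKB
KKGGG
KKGGG
KKGGG
KKKKK
KKKKK
After op 2 fill(6,0,B) [24 cells changed]:
BBBBB
BBBBB
BBGGG
BBGGG
BBGGG
BBBBB
BBBBB

Answer: 24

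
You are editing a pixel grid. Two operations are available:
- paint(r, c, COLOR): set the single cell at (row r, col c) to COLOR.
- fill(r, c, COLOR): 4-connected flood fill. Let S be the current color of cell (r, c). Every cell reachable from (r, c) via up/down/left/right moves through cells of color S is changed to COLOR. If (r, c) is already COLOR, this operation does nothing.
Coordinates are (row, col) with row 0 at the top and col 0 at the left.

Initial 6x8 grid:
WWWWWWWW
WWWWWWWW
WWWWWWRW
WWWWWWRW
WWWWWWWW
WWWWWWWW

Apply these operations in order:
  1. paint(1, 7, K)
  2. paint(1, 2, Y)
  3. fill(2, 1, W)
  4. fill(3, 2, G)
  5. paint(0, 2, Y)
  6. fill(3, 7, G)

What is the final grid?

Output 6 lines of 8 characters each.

Answer: GGYGGGGG
GGYGGGGK
GGGGGGRG
GGGGGGRG
GGGGGGGG
GGGGGGGG

Derivation:
After op 1 paint(1,7,K):
WWWWWWWW
WWWWWWWK
WWWWWWRW
WWWWWWRW
WWWWWWWW
WWWWWWWW
After op 2 paint(1,2,Y):
WWWWWWWW
WWYWWWWK
WWWWWWRW
WWWWWWRW
WWWWWWWW
WWWWWWWW
After op 3 fill(2,1,W) [0 cells changed]:
WWWWWWWW
WWYWWWWK
WWWWWWRW
WWWWWWRW
WWWWWWWW
WWWWWWWW
After op 4 fill(3,2,G) [44 cells changed]:
GGGGGGGG
GGYGGGGK
GGGGGGRG
GGGGGGRG
GGGGGGGG
GGGGGGGG
After op 5 paint(0,2,Y):
GGYGGGGG
GGYGGGGK
GGGGGGRG
GGGGGGRG
GGGGGGGG
GGGGGGGG
After op 6 fill(3,7,G) [0 cells changed]:
GGYGGGGG
GGYGGGGK
GGGGGGRG
GGGGGGRG
GGGGGGGG
GGGGGGGG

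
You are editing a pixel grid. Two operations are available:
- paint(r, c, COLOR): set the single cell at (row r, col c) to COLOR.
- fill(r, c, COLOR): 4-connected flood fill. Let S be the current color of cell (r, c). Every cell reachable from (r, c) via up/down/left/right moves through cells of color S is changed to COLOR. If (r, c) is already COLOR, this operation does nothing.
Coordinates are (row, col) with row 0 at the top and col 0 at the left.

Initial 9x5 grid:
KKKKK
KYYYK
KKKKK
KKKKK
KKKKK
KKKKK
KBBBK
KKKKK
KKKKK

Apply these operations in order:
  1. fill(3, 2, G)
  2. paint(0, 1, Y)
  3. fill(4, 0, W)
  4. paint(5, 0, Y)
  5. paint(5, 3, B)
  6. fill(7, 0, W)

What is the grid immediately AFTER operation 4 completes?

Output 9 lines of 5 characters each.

Answer: WYWWW
WYYYW
WWWWW
WWWWW
WWWWW
YWWWW
WBBBW
WWWWW
WWWWW

Derivation:
After op 1 fill(3,2,G) [39 cells changed]:
GGGGG
GYYYG
GGGGG
GGGGG
GGGGG
GGGGG
GBBBG
GGGGG
GGGGG
After op 2 paint(0,1,Y):
GYGGG
GYYYG
GGGGG
GGGGG
GGGGG
GGGGG
GBBBG
GGGGG
GGGGG
After op 3 fill(4,0,W) [38 cells changed]:
WYWWW
WYYYW
WWWWW
WWWWW
WWWWW
WWWWW
WBBBW
WWWWW
WWWWW
After op 4 paint(5,0,Y):
WYWWW
WYYYW
WWWWW
WWWWW
WWWWW
YWWWW
WBBBW
WWWWW
WWWWW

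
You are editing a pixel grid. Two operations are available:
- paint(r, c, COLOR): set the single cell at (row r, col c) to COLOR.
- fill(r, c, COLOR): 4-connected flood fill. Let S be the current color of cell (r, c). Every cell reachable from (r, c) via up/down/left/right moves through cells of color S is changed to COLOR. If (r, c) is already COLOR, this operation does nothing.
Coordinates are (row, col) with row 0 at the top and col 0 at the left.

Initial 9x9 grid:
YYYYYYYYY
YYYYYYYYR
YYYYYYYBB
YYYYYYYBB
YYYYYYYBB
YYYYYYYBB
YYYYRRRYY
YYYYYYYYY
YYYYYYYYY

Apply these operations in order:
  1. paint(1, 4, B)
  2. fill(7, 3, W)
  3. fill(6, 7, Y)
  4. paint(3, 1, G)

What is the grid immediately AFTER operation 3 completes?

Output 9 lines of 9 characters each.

After op 1 paint(1,4,B):
YYYYYYYYY
YYYYBYYYR
YYYYYYYBB
YYYYYYYBB
YYYYYYYBB
YYYYYYYBB
YYYYRRRYY
YYYYYYYYY
YYYYYYYYY
After op 2 fill(7,3,W) [68 cells changed]:
WWWWWWWWW
WWWWBWWWR
WWWWWWWBB
WWWWWWWBB
WWWWWWWBB
WWWWWWWBB
WWWWRRRWW
WWWWWWWWW
WWWWWWWWW
After op 3 fill(6,7,Y) [68 cells changed]:
YYYYYYYYY
YYYYBYYYR
YYYYYYYBB
YYYYYYYBB
YYYYYYYBB
YYYYYYYBB
YYYYRRRYY
YYYYYYYYY
YYYYYYYYY

Answer: YYYYYYYYY
YYYYBYYYR
YYYYYYYBB
YYYYYYYBB
YYYYYYYBB
YYYYYYYBB
YYYYRRRYY
YYYYYYYYY
YYYYYYYYY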